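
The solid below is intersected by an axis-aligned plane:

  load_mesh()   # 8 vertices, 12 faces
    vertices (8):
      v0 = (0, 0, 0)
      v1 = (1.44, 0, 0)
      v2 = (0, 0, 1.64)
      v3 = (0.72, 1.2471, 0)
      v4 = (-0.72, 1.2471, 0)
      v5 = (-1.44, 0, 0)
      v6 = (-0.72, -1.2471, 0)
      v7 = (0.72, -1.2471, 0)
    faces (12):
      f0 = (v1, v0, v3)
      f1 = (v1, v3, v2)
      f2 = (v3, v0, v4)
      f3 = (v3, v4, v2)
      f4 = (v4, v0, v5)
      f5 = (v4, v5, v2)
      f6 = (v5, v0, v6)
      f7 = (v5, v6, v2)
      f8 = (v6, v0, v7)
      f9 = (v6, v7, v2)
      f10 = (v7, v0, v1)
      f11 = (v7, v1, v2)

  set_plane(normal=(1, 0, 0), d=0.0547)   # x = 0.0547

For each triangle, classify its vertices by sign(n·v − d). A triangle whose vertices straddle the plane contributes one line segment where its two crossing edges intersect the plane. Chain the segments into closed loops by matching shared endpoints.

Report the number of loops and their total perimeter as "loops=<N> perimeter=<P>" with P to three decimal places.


loops=1 perimeter=6.529

Straddling triangles (8 of 12):
  (v1,v0,v3) [+-+] → (0.0547, 0, 0)–(0.0547, 0.094745, 0)  len=0.0947
  (v1,v3,v2) [++-] → (0.0547, 0.094745, 1.51541)–(0.0547, 0, 1.5777)  len=0.1134
  (v3,v0,v4) [+--] → (0.0547, 0.094745, 0)–(0.0547, 1.2471, 0)  len=1.1524
  (v3,v4,v2) [+--] → (0.0547, 1.2471, 0)–(0.0547, 0.094745, 1.51541)  len=1.9038
  (v6,v0,v7) [--+] → (0.0547, -0.094745, 0)–(0.0547, -1.2471, 0)  len=1.1524
  (v6,v7,v2) [-+-] → (0.0547, -1.2471, 0)–(0.0547, -0.094745, 1.51541)  len=1.9038
  (v7,v0,v1) [+-+] → (0.0547, -0.094745, 0)–(0.0547, 0, 0)  len=0.0947
  (v7,v1,v2) [++-] → (0.0547, 0, 1.5777)–(0.0547, -0.094745, 1.51541)  len=0.1134

Chained into 1 loop(s):
  loop 1: 8 segments, perimeter = 6.5285
Total perimeter = 6.529


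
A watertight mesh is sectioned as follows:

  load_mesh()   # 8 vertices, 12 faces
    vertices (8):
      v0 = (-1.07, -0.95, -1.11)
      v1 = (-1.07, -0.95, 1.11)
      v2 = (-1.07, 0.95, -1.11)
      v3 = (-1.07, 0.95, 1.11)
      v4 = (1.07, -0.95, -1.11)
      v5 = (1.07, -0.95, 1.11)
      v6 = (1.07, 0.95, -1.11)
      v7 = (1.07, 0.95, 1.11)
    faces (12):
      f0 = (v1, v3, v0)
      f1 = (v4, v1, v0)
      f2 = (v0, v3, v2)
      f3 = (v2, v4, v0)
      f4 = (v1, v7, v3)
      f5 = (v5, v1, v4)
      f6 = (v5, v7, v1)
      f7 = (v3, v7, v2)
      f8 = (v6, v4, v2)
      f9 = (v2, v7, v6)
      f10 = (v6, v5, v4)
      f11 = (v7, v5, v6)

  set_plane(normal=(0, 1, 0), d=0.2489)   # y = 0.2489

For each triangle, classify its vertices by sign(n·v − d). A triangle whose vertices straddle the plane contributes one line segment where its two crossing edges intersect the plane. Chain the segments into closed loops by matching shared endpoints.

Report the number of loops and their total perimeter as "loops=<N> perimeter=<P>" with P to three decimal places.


loops=1 perimeter=8.720

Straddling triangles (8 of 12):
  (v1,v3,v0) [-+-] → (-1.07, 0.2489, 1.11)–(-1.07, 0.2489, 0.29082)  len=0.8192
  (v0,v3,v2) [-++] → (-1.07, 0.2489, 0.29082)–(-1.07, 0.2489, -1.11)  len=1.4008
  (v2,v4,v0) [+--] → (-0.28034, 0.2489, -1.11)–(-1.07, 0.2489, -1.11)  len=0.7897
  (v1,v7,v3) [-++] → (0.28034, 0.2489, 1.11)–(-1.07, 0.2489, 1.11)  len=1.3503
  (v5,v7,v1) [-+-] → (1.07, 0.2489, 1.11)–(0.28034, 0.2489, 1.11)  len=0.7897
  (v6,v4,v2) [+-+] → (1.07, 0.2489, -1.11)–(-0.28034, 0.2489, -1.11)  len=1.3503
  (v6,v5,v4) [+--] → (1.07, 0.2489, -0.29082)–(1.07, 0.2489, -1.11)  len=0.8192
  (v7,v5,v6) [+-+] → (1.07, 0.2489, 1.11)–(1.07, 0.2489, -0.29082)  len=1.4008

Chained into 1 loop(s):
  loop 1: 8 segments, perimeter = 8.7200
Total perimeter = 8.720


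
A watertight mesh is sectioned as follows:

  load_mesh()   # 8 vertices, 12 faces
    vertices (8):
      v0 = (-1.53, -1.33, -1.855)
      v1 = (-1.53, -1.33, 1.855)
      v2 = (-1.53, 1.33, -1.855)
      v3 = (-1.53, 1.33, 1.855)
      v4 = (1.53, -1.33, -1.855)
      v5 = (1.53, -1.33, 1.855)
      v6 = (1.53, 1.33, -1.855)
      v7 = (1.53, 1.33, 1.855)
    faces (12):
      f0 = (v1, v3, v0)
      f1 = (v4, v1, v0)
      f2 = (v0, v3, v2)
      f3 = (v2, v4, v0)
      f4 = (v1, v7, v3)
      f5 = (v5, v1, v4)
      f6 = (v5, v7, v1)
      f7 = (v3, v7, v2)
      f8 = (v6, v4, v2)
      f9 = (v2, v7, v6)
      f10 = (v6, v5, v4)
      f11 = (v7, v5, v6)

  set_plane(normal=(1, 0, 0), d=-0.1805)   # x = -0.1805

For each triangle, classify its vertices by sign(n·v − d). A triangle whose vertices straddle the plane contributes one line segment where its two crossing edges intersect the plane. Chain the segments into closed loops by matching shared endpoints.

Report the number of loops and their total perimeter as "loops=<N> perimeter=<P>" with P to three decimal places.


loops=1 perimeter=12.740

Straddling triangles (8 of 12):
  (v4,v1,v0) [+--] → (-0.1805, -1.33, 0.218842)–(-0.1805, -1.33, -1.855)  len=2.0738
  (v2,v4,v0) [-+-] → (-0.1805, 0.156905, -1.855)–(-0.1805, -1.33, -1.855)  len=1.4869
  (v1,v7,v3) [-+-] → (-0.1805, -0.156905, 1.855)–(-0.1805, 1.33, 1.855)  len=1.4869
  (v5,v1,v4) [+-+] → (-0.1805, -1.33, 1.855)–(-0.1805, -1.33, 0.218842)  len=1.6362
  (v5,v7,v1) [++-] → (-0.1805, -0.156905, 1.855)–(-0.1805, -1.33, 1.855)  len=1.1731
  (v3,v7,v2) [-+-] → (-0.1805, 1.33, 1.855)–(-0.1805, 1.33, -0.218842)  len=2.0738
  (v6,v4,v2) [++-] → (-0.1805, 0.156905, -1.855)–(-0.1805, 1.33, -1.855)  len=1.1731
  (v2,v7,v6) [-++] → (-0.1805, 1.33, -0.218842)–(-0.1805, 1.33, -1.855)  len=1.6362

Chained into 1 loop(s):
  loop 1: 8 segments, perimeter = 12.7400
Total perimeter = 12.740


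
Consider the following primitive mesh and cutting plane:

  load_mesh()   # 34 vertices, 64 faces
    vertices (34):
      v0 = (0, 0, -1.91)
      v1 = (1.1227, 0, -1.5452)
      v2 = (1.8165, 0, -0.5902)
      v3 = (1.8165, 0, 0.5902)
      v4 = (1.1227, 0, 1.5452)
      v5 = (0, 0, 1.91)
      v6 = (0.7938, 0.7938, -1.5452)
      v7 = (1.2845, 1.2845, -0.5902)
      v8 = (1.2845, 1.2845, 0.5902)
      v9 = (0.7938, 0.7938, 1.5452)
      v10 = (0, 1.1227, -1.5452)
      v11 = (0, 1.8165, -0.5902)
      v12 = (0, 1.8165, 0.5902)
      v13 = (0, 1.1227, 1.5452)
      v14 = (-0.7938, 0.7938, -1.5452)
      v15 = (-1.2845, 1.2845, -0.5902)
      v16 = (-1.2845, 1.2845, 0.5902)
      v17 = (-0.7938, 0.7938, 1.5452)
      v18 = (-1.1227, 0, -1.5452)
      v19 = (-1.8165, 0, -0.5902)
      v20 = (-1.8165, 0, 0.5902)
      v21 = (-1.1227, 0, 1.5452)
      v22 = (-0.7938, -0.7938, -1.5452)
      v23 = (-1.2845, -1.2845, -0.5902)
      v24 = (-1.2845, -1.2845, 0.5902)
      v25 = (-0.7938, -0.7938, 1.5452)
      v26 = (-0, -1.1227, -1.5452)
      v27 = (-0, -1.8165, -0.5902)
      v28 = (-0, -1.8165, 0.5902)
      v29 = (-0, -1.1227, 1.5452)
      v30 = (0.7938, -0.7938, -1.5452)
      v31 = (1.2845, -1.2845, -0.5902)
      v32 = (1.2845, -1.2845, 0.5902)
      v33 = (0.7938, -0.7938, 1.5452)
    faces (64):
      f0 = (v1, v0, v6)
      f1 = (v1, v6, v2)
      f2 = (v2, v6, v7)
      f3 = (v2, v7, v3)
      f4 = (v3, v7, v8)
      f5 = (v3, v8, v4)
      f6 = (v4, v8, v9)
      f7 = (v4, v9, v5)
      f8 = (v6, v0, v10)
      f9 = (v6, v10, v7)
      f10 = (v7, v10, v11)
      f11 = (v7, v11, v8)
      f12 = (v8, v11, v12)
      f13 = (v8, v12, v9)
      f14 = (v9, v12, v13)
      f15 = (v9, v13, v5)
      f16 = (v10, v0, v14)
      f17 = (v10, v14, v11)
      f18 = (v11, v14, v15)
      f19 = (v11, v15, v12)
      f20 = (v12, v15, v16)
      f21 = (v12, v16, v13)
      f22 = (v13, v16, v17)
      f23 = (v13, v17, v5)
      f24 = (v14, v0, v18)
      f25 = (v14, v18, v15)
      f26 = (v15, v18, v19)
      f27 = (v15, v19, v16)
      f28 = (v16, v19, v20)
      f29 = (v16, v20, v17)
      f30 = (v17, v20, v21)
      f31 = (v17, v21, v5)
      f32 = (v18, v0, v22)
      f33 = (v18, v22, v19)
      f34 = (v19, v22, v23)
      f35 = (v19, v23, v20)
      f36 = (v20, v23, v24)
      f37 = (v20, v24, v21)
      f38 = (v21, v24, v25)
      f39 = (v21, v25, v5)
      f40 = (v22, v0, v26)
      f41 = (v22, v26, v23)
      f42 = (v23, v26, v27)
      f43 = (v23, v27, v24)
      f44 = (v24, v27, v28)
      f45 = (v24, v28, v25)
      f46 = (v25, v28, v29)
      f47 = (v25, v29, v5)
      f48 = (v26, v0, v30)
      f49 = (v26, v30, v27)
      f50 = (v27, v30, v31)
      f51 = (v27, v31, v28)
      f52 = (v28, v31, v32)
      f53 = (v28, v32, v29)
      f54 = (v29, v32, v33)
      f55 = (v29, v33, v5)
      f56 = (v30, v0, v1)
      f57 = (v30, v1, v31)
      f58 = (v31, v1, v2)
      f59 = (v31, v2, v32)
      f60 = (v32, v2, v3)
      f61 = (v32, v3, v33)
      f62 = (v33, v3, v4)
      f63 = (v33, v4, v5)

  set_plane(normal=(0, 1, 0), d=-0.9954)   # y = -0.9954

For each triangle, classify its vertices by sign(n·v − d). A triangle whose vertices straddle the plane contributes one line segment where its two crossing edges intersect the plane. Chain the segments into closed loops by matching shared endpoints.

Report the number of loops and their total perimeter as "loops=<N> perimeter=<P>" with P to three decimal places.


loops=1 perimeter=9.551

Straddling triangles (20 of 64):
  (v19,v22,v23) [++-] → (-0.9954, -0.9954, -1.15285)–(-1.40424, -0.9954, -0.5902)  len=0.6955
  (v19,v23,v20) [+-+] → (-1.40424, -0.9954, -0.5902)–(-1.40424, -0.9954, -0.32453)  len=0.2657
  (v20,v23,v24) [+--] → (-1.40424, -0.9954, -0.32453)–(-1.40424, -0.9954, 0.5902)  len=0.9147
  (v20,v24,v21) [+-+] → (-1.40424, -0.9954, 0.5902)–(-1.24808, -0.9954, 0.80514)  len=0.2657
  (v21,v24,v25) [+-+] → (-1.24808, -0.9954, 0.80514)–(-0.9954, -0.9954, 1.15285)  len=0.4298
  (v22,v0,v26) [++-] → (0, -0.9954, -1.58656)–(-0.307238, -0.9954, -1.5452)  len=0.3100
  (v22,v26,v23) [+--] → (-0.307238, -0.9954, -1.5452)–(-0.9954, -0.9954, -1.15285)  len=0.7922
  (v24,v28,v25) [--+] → (-0.637322, -0.9954, 1.35695)–(-0.9954, -0.9954, 1.15285)  len=0.4122
  (v25,v28,v29) [+--] → (-0.637322, -0.9954, 1.35695)–(-0.307238, -0.9954, 1.5452)  len=0.3800
  (v25,v29,v5) [+-+] → (-0.307238, -0.9954, 1.5452)–(0, -0.9954, 1.58656)  len=0.3100
  (v26,v0,v30) [-++] → (0, -0.9954, -1.58656)–(0.307238, -0.9954, -1.5452)  len=0.3100
  (v26,v30,v27) [-+-] → (0.307238, -0.9954, -1.5452)–(0.637322, -0.9954, -1.35695)  len=0.3800
  (v27,v30,v31) [-+-] → (0.637322, -0.9954, -1.35695)–(0.9954, -0.9954, -1.15285)  len=0.4122
  (v29,v32,v33) [--+] → (0.9954, -0.9954, 1.15285)–(0.307238, -0.9954, 1.5452)  len=0.7922
  (v29,v33,v5) [-++] → (0.307238, -0.9954, 1.5452)–(0, -0.9954, 1.58656)  len=0.3100
  (v30,v1,v31) [++-] → (1.24808, -0.9954, -0.80514)–(0.9954, -0.9954, -1.15285)  len=0.4298
  (v31,v1,v2) [-++] → (1.24808, -0.9954, -0.80514)–(1.40424, -0.9954, -0.5902)  len=0.2657
  (v31,v2,v32) [-+-] → (1.40424, -0.9954, -0.5902)–(1.40424, -0.9954, 0.32453)  len=0.9147
  (v32,v2,v3) [-++] → (1.40424, -0.9954, 0.32453)–(1.40424, -0.9954, 0.5902)  len=0.2657
  (v32,v3,v33) [-++] → (1.40424, -0.9954, 0.5902)–(0.9954, -0.9954, 1.15285)  len=0.6955

Chained into 1 loop(s):
  loop 1: 20 segments, perimeter = 9.5515
Total perimeter = 9.551


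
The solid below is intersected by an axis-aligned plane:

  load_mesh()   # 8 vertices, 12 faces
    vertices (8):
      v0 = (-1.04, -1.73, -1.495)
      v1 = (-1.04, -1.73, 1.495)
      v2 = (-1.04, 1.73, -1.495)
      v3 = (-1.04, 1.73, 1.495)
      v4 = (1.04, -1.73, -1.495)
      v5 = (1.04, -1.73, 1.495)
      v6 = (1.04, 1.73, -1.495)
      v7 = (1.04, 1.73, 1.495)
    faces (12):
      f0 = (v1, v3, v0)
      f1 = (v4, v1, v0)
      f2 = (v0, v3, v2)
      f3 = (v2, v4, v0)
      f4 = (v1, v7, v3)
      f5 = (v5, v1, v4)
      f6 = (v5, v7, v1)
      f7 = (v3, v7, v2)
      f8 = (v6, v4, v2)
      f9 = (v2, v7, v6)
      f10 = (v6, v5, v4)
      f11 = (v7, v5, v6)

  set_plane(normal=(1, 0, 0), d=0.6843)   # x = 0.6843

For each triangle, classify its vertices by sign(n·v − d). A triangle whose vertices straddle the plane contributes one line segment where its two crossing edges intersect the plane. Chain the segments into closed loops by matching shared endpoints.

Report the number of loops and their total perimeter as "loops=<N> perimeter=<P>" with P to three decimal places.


Straddling triangles (8 of 12):
  (v4,v1,v0) [+--] → (0.6843, -1.73, -0.983681)–(0.6843, -1.73, -1.495)  len=0.5113
  (v2,v4,v0) [-+-] → (0.6843, -1.13831, -1.495)–(0.6843, -1.73, -1.495)  len=0.5917
  (v1,v7,v3) [-+-] → (0.6843, 1.13831, 1.495)–(0.6843, 1.73, 1.495)  len=0.5917
  (v5,v1,v4) [+-+] → (0.6843, -1.73, 1.495)–(0.6843, -1.73, -0.983681)  len=2.4787
  (v5,v7,v1) [++-] → (0.6843, 1.13831, 1.495)–(0.6843, -1.73, 1.495)  len=2.8683
  (v3,v7,v2) [-+-] → (0.6843, 1.73, 1.495)–(0.6843, 1.73, 0.983681)  len=0.5113
  (v6,v4,v2) [++-] → (0.6843, -1.13831, -1.495)–(0.6843, 1.73, -1.495)  len=2.8683
  (v2,v7,v6) [-++] → (0.6843, 1.73, 0.983681)–(0.6843, 1.73, -1.495)  len=2.4787

Chained into 1 loop(s):
  loop 1: 8 segments, perimeter = 12.9000
Total perimeter = 12.900

loops=1 perimeter=12.900


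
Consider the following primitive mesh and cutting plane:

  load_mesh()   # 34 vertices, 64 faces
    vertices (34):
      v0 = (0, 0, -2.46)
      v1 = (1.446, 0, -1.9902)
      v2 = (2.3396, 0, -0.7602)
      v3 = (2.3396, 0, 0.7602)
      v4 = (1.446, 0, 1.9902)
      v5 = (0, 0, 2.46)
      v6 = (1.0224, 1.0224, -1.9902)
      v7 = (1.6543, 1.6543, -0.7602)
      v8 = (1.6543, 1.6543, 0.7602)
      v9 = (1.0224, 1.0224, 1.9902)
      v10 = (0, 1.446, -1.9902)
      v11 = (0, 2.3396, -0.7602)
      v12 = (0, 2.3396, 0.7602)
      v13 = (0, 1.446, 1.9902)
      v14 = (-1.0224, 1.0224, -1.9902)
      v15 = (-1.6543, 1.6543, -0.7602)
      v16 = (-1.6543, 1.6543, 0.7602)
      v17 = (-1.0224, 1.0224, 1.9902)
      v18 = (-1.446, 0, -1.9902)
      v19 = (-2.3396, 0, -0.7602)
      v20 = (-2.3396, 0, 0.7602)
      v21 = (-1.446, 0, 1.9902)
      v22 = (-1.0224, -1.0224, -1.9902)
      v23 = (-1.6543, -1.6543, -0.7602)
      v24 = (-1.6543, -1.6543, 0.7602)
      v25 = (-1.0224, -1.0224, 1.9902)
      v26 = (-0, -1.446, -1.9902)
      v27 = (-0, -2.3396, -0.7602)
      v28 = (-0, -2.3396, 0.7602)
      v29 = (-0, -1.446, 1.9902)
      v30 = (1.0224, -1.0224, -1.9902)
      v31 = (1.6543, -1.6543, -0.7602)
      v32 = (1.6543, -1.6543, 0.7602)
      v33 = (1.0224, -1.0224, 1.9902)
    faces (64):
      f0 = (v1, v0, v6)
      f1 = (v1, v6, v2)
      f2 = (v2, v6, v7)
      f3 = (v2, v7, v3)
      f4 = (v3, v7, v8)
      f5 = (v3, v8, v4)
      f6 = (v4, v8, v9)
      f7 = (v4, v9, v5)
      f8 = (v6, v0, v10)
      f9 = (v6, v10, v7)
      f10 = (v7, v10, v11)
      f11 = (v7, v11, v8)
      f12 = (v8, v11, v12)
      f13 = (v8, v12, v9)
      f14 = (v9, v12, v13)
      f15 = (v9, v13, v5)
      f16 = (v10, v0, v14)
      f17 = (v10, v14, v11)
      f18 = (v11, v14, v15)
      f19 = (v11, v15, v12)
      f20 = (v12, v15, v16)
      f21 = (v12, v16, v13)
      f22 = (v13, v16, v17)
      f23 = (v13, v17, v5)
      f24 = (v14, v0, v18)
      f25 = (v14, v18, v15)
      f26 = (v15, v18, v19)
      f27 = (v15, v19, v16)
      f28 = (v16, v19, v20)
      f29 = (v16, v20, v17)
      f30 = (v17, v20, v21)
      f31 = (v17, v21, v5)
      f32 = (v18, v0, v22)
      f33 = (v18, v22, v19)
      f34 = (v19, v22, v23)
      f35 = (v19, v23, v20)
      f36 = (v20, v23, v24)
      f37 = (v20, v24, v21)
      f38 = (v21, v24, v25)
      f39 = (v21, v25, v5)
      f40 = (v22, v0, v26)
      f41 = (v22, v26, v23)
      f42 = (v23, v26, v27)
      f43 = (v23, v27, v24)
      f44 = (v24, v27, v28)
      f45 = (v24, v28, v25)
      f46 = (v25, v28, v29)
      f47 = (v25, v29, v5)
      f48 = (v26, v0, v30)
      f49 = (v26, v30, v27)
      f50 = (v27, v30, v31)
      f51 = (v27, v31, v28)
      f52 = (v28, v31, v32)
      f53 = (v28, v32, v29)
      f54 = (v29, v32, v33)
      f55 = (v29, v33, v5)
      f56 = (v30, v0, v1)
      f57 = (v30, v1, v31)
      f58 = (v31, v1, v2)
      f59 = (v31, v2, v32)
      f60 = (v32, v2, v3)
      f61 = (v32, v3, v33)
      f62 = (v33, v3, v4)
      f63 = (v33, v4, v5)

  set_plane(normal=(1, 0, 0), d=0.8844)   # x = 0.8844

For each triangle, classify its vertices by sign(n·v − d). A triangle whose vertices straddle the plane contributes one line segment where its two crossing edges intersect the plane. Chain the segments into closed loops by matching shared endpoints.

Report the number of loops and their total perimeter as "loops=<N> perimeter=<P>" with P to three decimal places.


Straddling triangles (20 of 64):
  (v1,v0,v6) [+-+] → (0.8844, 0, -2.17266)–(0.8844, 0.8844, -2.05361)  len=0.8924
  (v4,v9,v5) [++-] → (0.8844, 0.8844, 2.05361)–(0.8844, 0, 2.17266)  len=0.8924
  (v6,v0,v10) [+--] → (0.8844, 0.8844, -2.05361)–(0.8844, 1.07958, -1.9902)  len=0.2052
  (v6,v10,v7) [+-+] → (0.8844, 1.07958, -1.9902)–(0.8844, 1.55736, -1.33263)  len=0.8128
  (v7,v10,v11) [+--] → (0.8844, 1.55736, -1.33263)–(0.8844, 1.97323, -0.7602)  len=0.7076
  (v7,v11,v8) [+-+] → (0.8844, 1.97323, -0.7602)–(0.8844, 1.97323, 0.0526162)  len=0.8128
  (v8,v11,v12) [+--] → (0.8844, 1.97323, 0.0526162)–(0.8844, 1.97323, 0.7602)  len=0.7076
  (v8,v12,v9) [+-+] → (0.8844, 1.97323, 0.7602)–(0.8844, 1.20019, 1.82418)  len=1.3152
  (v9,v12,v13) [+--] → (0.8844, 1.20019, 1.82418)–(0.8844, 1.07958, 1.9902)  len=0.2052
  (v9,v13,v5) [+--] → (0.8844, 1.07958, 1.9902)–(0.8844, 0.8844, 2.05361)  len=0.2052
  (v26,v0,v30) [--+] → (0.8844, -0.8844, -2.05361)–(0.8844, -1.07958, -1.9902)  len=0.2052
  (v26,v30,v27) [-+-] → (0.8844, -1.07958, -1.9902)–(0.8844, -1.20019, -1.82418)  len=0.2052
  (v27,v30,v31) [-++] → (0.8844, -1.20019, -1.82418)–(0.8844, -1.97323, -0.7602)  len=1.3152
  (v27,v31,v28) [-+-] → (0.8844, -1.97323, -0.7602)–(0.8844, -1.97323, -0.0526162)  len=0.7076
  (v28,v31,v32) [-++] → (0.8844, -1.97323, -0.0526162)–(0.8844, -1.97323, 0.7602)  len=0.8128
  (v28,v32,v29) [-+-] → (0.8844, -1.97323, 0.7602)–(0.8844, -1.55736, 1.33263)  len=0.7076
  (v29,v32,v33) [-++] → (0.8844, -1.55736, 1.33263)–(0.8844, -1.07958, 1.9902)  len=0.8128
  (v29,v33,v5) [-+-] → (0.8844, -1.07958, 1.9902)–(0.8844, -0.8844, 2.05361)  len=0.2052
  (v30,v0,v1) [+-+] → (0.8844, -0.8844, -2.05361)–(0.8844, 0, -2.17266)  len=0.8924
  (v33,v4,v5) [++-] → (0.8844, 0, 2.17266)–(0.8844, -0.8844, 2.05361)  len=0.8924

Chained into 1 loop(s):
  loop 1: 20 segments, perimeter = 13.5127
Total perimeter = 13.513

loops=1 perimeter=13.513


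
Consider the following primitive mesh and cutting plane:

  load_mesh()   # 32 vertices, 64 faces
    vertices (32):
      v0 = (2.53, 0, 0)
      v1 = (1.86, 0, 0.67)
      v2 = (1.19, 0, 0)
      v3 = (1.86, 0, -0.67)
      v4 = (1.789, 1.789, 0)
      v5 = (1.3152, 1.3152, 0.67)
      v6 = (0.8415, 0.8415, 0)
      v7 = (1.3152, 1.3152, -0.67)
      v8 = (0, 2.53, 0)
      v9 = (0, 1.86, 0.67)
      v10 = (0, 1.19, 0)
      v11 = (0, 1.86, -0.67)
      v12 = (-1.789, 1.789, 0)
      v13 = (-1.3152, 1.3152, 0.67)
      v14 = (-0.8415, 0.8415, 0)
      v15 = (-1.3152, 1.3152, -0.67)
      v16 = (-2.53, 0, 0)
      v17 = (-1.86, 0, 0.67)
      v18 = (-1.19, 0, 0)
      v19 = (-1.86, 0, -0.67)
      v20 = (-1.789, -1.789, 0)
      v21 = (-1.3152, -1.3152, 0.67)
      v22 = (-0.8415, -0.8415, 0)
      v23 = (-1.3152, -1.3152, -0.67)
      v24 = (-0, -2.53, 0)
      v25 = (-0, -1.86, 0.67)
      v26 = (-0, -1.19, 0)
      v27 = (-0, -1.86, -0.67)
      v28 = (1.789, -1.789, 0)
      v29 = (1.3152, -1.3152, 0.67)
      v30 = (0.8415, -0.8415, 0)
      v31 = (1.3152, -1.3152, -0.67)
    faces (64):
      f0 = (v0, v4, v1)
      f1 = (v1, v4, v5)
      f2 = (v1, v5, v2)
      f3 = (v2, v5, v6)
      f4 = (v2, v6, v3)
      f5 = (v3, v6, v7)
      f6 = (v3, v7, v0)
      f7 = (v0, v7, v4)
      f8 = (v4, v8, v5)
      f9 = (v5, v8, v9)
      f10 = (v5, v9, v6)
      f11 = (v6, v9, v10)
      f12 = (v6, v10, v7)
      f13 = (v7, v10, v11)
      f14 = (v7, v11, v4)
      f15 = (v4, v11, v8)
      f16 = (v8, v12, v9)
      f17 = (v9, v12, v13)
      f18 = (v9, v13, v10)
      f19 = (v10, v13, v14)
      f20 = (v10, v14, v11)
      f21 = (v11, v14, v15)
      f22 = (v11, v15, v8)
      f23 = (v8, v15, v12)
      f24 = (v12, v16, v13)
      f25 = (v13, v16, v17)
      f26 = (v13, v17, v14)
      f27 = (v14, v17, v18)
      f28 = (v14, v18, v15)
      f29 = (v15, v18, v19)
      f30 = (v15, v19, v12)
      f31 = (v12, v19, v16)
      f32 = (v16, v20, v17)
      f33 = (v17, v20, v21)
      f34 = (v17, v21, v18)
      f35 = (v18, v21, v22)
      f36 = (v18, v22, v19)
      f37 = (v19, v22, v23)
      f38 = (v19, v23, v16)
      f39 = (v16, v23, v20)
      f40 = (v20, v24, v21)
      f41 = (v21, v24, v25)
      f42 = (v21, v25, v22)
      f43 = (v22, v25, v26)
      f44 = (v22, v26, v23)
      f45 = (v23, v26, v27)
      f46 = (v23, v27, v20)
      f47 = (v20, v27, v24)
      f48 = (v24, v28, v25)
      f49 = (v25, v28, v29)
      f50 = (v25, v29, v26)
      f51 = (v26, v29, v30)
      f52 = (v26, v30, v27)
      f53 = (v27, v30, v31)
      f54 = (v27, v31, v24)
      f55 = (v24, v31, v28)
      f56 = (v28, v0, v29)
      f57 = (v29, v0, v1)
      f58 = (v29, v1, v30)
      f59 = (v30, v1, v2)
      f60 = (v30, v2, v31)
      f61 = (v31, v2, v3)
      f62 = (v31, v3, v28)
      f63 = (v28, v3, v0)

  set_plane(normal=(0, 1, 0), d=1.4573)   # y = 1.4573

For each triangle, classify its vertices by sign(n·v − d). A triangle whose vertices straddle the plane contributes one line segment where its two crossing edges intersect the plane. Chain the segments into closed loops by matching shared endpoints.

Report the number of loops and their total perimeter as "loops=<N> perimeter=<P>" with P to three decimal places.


loops=1 perimeter=8.963

Straddling triangles (18 of 64):
  (v0,v4,v1) [-+-] → (1.92639, 1.4573, 0)–(1.80216, 1.4573, 0.124225)  len=0.1757
  (v1,v4,v5) [-+-] → (1.80216, 1.4573, 0.124225)–(1.4573, 1.4573, 0.469057)  len=0.4877
  (v0,v7,v4) [--+] → (1.4573, 1.4573, -0.469057)–(1.92639, 1.4573, 0)  len=0.6634
  (v4,v8,v5) [++-] → (1.16136, 1.4573, 0.591627)–(1.4573, 1.4573, 0.469057)  len=0.3203
  (v5,v8,v9) [-++] → (1.16136, 1.4573, 0.591627)–(0.972157, 1.4573, 0.67)  len=0.2048
  (v5,v9,v6) [-+-] → (0.972157, 1.4573, 0.67)–(0.332717, 1.4573, 0.405092)  len=0.6921
  (v6,v9,v10) [-+-] → (0.332717, 1.4573, 0.405092)–(0, 1.4573, 0.2673)  len=0.3601
  (v7,v10,v11) [--+] → (0, 1.4573, -0.2673)–(0.972157, 1.4573, -0.67)  len=1.0523
  (v7,v11,v4) [-++] → (0.972157, 1.4573, -0.67)–(1.4573, 1.4573, -0.469057)  len=0.5251
  (v9,v12,v13) [++-] → (-1.4573, 1.4573, 0.469057)–(-0.972157, 1.4573, 0.67)  len=0.5251
  (v9,v13,v10) [+--] → (-0.972157, 1.4573, 0.67)–(0, 1.4573, 0.2673)  len=1.0523
  (v10,v14,v11) [--+] → (-0.332717, 1.4573, -0.405092)–(0, 1.4573, -0.2673)  len=0.3601
  (v11,v14,v15) [+--] → (-0.332717, 1.4573, -0.405092)–(-0.972157, 1.4573, -0.67)  len=0.6921
  (v11,v15,v8) [+-+] → (-0.972157, 1.4573, -0.67)–(-1.16136, 1.4573, -0.591627)  len=0.2048
  (v8,v15,v12) [+-+] → (-1.16136, 1.4573, -0.591627)–(-1.4573, 1.4573, -0.469057)  len=0.3203
  (v12,v16,v13) [+--] → (-1.92639, 1.4573, 0)–(-1.4573, 1.4573, 0.469057)  len=0.6634
  (v15,v19,v12) [--+] → (-1.80216, 1.4573, -0.124225)–(-1.4573, 1.4573, -0.469057)  len=0.4877
  (v12,v19,v16) [+--] → (-1.80216, 1.4573, -0.124225)–(-1.92639, 1.4573, 0)  len=0.1757

Chained into 1 loop(s):
  loop 1: 18 segments, perimeter = 8.9630
Total perimeter = 8.963


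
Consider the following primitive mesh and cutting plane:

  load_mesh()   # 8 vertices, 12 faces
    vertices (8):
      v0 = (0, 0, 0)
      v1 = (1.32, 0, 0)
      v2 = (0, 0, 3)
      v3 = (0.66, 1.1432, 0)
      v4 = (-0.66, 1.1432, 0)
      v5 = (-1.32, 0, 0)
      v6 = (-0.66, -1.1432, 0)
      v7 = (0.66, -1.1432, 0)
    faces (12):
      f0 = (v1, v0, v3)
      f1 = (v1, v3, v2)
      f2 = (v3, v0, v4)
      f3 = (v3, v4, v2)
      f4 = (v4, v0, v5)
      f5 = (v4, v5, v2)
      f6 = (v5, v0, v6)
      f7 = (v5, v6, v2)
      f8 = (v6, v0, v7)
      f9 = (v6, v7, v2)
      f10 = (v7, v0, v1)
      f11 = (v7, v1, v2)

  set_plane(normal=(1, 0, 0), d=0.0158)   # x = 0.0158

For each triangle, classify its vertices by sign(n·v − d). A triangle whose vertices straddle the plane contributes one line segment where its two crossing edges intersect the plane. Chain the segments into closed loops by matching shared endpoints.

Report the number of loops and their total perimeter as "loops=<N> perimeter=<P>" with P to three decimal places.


loops=1 perimeter=8.644

Straddling triangles (8 of 12):
  (v1,v0,v3) [+-+] → (0.0158, 0, 0)–(0.0158, 0.0273675, 0)  len=0.0274
  (v1,v3,v2) [++-] → (0.0158, 0.0273675, 2.92818)–(0.0158, 0, 2.96409)  len=0.0451
  (v3,v0,v4) [+--] → (0.0158, 0.0273675, 0)–(0.0158, 1.1432, 0)  len=1.1158
  (v3,v4,v2) [+--] → (0.0158, 1.1432, 0)–(0.0158, 0.0273675, 2.92818)  len=3.1336
  (v6,v0,v7) [--+] → (0.0158, -0.0273675, 0)–(0.0158, -1.1432, 0)  len=1.1158
  (v6,v7,v2) [-+-] → (0.0158, -1.1432, 0)–(0.0158, -0.0273675, 2.92818)  len=3.1336
  (v7,v0,v1) [+-+] → (0.0158, -0.0273675, 0)–(0.0158, 0, 0)  len=0.0274
  (v7,v1,v2) [++-] → (0.0158, 0, 2.96409)–(0.0158, -0.0273675, 2.92818)  len=0.0451

Chained into 1 loop(s):
  loop 1: 8 segments, perimeter = 8.6439
Total perimeter = 8.644


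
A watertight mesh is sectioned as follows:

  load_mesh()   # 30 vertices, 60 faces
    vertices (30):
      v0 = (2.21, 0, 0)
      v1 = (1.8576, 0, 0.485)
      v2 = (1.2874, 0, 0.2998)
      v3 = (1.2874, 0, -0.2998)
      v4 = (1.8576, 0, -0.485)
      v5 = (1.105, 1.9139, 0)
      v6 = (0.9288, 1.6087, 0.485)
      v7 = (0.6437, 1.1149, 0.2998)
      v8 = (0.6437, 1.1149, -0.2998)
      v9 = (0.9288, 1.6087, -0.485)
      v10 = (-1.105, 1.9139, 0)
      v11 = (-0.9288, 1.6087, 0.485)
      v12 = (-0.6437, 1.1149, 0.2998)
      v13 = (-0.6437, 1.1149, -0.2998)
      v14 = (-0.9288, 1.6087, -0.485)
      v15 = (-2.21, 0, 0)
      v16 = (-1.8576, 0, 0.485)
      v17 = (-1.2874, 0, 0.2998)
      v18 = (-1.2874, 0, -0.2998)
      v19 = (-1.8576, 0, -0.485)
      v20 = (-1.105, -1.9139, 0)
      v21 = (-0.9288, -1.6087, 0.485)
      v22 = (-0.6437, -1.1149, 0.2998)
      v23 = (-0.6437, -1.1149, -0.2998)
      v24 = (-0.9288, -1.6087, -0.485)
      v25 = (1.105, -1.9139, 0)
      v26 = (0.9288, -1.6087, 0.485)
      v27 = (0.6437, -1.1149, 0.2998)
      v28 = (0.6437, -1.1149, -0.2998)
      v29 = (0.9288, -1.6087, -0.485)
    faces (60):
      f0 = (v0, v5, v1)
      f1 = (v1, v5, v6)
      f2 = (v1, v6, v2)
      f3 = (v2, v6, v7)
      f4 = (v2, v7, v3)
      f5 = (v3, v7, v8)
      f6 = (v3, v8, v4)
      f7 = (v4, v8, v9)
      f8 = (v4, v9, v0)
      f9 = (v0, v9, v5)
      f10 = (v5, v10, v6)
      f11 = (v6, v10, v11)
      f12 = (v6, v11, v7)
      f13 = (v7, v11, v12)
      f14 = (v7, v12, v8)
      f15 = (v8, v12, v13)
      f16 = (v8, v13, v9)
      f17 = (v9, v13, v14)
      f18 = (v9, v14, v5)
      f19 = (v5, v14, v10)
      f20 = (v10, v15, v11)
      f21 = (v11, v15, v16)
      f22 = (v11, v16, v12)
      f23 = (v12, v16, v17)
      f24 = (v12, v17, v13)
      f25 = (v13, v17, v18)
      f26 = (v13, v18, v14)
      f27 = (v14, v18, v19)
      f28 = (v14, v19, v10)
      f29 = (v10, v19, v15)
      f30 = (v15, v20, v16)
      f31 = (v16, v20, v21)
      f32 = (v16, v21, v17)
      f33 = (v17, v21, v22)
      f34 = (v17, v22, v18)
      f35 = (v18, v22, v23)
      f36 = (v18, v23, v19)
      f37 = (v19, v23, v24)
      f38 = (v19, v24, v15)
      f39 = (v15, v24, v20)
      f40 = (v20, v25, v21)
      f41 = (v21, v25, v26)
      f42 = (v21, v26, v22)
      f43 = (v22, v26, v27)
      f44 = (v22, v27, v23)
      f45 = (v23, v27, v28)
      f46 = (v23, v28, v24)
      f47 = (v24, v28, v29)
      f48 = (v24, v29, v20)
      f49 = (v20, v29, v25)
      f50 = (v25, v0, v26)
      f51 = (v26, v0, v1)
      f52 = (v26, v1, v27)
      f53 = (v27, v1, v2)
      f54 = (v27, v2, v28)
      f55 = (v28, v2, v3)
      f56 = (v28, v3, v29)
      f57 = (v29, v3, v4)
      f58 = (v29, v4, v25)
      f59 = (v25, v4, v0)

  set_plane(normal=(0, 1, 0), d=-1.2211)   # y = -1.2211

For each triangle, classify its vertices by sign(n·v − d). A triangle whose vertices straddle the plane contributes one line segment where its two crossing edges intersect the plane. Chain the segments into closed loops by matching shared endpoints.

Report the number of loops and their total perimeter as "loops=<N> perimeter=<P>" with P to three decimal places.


Straddling triangles (18 of 60):
  (v15,v20,v16) [+-+] → (-1.50499, -1.2211, 0)–(-1.37743, -1.2211, 0.175562)  len=0.2170
  (v16,v20,v21) [+--] → (-1.37743, -1.2211, 0.175562)–(-1.15258, -1.2211, 0.485)  len=0.3825
  (v16,v21,v17) [+-+] → (-1.15258, -1.2211, 0.485)–(-1.0152, -1.2211, 0.440378)  len=0.1444
  (v17,v21,v22) [+-+] → (-1.0152, -1.2211, 0.440378)–(-0.705016, -1.2211, 0.33963)  len=0.3261
  (v19,v23,v24) [++-] → (-0.705016, -1.2211, -0.33963)–(-1.15258, -1.2211, -0.485)  len=0.4706
  (v19,v24,v15) [+-+] → (-1.15258, -1.2211, -0.485)–(-1.23749, -1.2211, -0.368144)  len=0.1444
  (v15,v24,v20) [+--] → (-1.23749, -1.2211, -0.368144)–(-1.50499, -1.2211, 0)  len=0.4551
  (v21,v26,v22) [--+] → (-0.305507, -1.2211, 0.33963)–(-0.705016, -1.2211, 0.33963)  len=0.3995
  (v22,v26,v27) [+-+] → (-0.305507, -1.2211, 0.33963)–(0.705016, -1.2211, 0.33963)  len=1.0105
  (v23,v28,v24) [++-] → (0.305507, -1.2211, -0.33963)–(-0.705016, -1.2211, -0.33963)  len=1.0105
  (v24,v28,v29) [-+-] → (0.305507, -1.2211, -0.33963)–(0.705016, -1.2211, -0.33963)  len=0.3995
  (v25,v0,v26) [-+-] → (1.50499, -1.2211, 0)–(1.23749, -1.2211, 0.368144)  len=0.4551
  (v26,v0,v1) [-++] → (1.23749, -1.2211, 0.368144)–(1.15258, -1.2211, 0.485)  len=0.1444
  (v26,v1,v27) [-++] → (1.15258, -1.2211, 0.485)–(0.705016, -1.2211, 0.33963)  len=0.4706
  (v28,v3,v29) [++-] → (1.0152, -1.2211, -0.440378)–(0.705016, -1.2211, -0.33963)  len=0.3261
  (v29,v3,v4) [-++] → (1.0152, -1.2211, -0.440378)–(1.15258, -1.2211, -0.485)  len=0.1444
  (v29,v4,v25) [-+-] → (1.15258, -1.2211, -0.485)–(1.37743, -1.2211, -0.175562)  len=0.3825
  (v25,v4,v0) [-++] → (1.37743, -1.2211, -0.175562)–(1.50499, -1.2211, 0)  len=0.2170

Chained into 1 loop(s):
  loop 1: 18 segments, perimeter = 7.1005
Total perimeter = 7.100

loops=1 perimeter=7.100


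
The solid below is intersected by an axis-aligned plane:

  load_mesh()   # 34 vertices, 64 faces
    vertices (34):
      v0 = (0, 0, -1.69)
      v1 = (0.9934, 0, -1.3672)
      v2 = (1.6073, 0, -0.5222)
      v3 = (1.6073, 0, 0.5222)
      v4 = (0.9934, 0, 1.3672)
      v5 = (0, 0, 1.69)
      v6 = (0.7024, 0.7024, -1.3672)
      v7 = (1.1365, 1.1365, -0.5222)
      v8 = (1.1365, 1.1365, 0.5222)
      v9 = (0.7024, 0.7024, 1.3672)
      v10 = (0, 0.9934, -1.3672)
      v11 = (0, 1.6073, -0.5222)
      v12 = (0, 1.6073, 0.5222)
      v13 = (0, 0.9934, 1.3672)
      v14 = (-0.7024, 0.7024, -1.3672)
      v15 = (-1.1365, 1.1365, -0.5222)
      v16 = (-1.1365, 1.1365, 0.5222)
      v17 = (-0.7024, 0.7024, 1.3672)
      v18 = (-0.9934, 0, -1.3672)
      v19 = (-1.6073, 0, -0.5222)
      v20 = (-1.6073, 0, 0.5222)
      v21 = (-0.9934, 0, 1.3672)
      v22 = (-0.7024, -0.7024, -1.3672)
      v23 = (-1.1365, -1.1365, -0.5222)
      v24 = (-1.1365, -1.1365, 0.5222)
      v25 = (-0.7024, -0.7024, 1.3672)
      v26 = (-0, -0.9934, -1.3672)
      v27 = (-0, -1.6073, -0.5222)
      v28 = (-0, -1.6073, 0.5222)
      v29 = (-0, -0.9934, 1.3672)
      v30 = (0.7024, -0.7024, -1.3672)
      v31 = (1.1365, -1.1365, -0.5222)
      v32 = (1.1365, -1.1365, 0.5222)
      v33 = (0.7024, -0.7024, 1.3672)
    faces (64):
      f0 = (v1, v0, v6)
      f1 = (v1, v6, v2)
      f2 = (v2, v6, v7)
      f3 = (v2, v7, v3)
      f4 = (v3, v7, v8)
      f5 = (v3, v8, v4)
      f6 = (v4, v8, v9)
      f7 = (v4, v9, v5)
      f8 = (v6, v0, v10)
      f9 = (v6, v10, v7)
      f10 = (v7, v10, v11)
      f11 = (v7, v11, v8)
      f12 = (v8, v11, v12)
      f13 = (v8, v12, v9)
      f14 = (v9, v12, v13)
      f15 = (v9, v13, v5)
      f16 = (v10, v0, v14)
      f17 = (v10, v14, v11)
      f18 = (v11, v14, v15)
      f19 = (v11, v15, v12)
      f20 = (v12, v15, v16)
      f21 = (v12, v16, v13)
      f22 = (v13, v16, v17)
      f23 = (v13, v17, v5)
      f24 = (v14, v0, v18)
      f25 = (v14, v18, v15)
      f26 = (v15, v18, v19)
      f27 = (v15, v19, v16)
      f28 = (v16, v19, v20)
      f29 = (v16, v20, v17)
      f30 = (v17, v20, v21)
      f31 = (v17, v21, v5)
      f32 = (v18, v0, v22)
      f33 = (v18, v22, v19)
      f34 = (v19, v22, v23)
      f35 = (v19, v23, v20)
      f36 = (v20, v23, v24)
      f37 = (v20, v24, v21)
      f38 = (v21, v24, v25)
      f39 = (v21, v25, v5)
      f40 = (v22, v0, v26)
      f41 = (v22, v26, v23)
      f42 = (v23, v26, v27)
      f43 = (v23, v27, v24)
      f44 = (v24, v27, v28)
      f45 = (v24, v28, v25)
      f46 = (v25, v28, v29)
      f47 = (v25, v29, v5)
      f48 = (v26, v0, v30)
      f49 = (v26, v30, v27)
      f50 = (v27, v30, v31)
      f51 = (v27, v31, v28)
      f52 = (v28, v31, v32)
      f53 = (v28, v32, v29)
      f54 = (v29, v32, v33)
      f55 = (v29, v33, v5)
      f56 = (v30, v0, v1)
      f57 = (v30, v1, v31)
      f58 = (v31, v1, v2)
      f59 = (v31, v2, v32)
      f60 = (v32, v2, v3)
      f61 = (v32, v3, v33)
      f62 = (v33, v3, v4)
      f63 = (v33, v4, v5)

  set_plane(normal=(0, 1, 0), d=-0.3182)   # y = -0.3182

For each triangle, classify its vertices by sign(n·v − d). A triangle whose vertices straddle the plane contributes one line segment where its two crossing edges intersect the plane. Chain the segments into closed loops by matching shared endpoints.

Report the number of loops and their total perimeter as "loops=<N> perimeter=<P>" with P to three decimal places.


loops=1 perimeter=9.836

Straddling triangles (20 of 64):
  (v18,v0,v22) [++-] → (-0.3182, -0.3182, -1.54377)–(-0.861572, -0.3182, -1.3672)  len=0.5713
  (v18,v22,v19) [+-+] → (-0.861572, -0.3182, -1.3672)–(-1.19736, -0.3182, -0.905)  len=0.5713
  (v19,v22,v23) [+--] → (-1.19736, -0.3182, -0.905)–(-1.47548, -0.3182, -0.5222)  len=0.4732
  (v19,v23,v20) [+-+] → (-1.47548, -0.3182, -0.5222)–(-1.47548, -0.3182, 0.229786)  len=0.7520
  (v20,v23,v24) [+--] → (-1.47548, -0.3182, 0.229786)–(-1.47548, -0.3182, 0.5222)  len=0.2924
  (v20,v24,v21) [+-+] → (-1.47548, -0.3182, 0.5222)–(-1.03347, -0.3182, 1.13061)  len=0.7520
  (v21,v24,v25) [+--] → (-1.03347, -0.3182, 1.13061)–(-0.861572, -0.3182, 1.3672)  len=0.2924
  (v21,v25,v5) [+-+] → (-0.861572, -0.3182, 1.3672)–(-0.3182, -0.3182, 1.54377)  len=0.5713
  (v22,v0,v26) [-+-] → (-0.3182, -0.3182, -1.54377)–(0, -0.3182, -1.5866)  len=0.3211
  (v25,v29,v5) [--+] → (0, -0.3182, 1.5866)–(-0.3182, -0.3182, 1.54377)  len=0.3211
  (v26,v0,v30) [-+-] → (0, -0.3182, -1.5866)–(0.3182, -0.3182, -1.54377)  len=0.3211
  (v29,v33,v5) [--+] → (0.3182, -0.3182, 1.54377)–(0, -0.3182, 1.5866)  len=0.3211
  (v30,v0,v1) [-++] → (0.3182, -0.3182, -1.54377)–(0.861572, -0.3182, -1.3672)  len=0.5713
  (v30,v1,v31) [-+-] → (0.861572, -0.3182, -1.3672)–(1.03347, -0.3182, -1.13061)  len=0.2924
  (v31,v1,v2) [-++] → (1.03347, -0.3182, -1.13061)–(1.47548, -0.3182, -0.5222)  len=0.7520
  (v31,v2,v32) [-+-] → (1.47548, -0.3182, -0.5222)–(1.47548, -0.3182, -0.229786)  len=0.2924
  (v32,v2,v3) [-++] → (1.47548, -0.3182, -0.229786)–(1.47548, -0.3182, 0.5222)  len=0.7520
  (v32,v3,v33) [-+-] → (1.47548, -0.3182, 0.5222)–(1.19736, -0.3182, 0.905)  len=0.4732
  (v33,v3,v4) [-++] → (1.19736, -0.3182, 0.905)–(0.861572, -0.3182, 1.3672)  len=0.5713
  (v33,v4,v5) [-++] → (0.861572, -0.3182, 1.3672)–(0.3182, -0.3182, 1.54377)  len=0.5713

Chained into 1 loop(s):
  loop 1: 20 segments, perimeter = 9.8363
Total perimeter = 9.836


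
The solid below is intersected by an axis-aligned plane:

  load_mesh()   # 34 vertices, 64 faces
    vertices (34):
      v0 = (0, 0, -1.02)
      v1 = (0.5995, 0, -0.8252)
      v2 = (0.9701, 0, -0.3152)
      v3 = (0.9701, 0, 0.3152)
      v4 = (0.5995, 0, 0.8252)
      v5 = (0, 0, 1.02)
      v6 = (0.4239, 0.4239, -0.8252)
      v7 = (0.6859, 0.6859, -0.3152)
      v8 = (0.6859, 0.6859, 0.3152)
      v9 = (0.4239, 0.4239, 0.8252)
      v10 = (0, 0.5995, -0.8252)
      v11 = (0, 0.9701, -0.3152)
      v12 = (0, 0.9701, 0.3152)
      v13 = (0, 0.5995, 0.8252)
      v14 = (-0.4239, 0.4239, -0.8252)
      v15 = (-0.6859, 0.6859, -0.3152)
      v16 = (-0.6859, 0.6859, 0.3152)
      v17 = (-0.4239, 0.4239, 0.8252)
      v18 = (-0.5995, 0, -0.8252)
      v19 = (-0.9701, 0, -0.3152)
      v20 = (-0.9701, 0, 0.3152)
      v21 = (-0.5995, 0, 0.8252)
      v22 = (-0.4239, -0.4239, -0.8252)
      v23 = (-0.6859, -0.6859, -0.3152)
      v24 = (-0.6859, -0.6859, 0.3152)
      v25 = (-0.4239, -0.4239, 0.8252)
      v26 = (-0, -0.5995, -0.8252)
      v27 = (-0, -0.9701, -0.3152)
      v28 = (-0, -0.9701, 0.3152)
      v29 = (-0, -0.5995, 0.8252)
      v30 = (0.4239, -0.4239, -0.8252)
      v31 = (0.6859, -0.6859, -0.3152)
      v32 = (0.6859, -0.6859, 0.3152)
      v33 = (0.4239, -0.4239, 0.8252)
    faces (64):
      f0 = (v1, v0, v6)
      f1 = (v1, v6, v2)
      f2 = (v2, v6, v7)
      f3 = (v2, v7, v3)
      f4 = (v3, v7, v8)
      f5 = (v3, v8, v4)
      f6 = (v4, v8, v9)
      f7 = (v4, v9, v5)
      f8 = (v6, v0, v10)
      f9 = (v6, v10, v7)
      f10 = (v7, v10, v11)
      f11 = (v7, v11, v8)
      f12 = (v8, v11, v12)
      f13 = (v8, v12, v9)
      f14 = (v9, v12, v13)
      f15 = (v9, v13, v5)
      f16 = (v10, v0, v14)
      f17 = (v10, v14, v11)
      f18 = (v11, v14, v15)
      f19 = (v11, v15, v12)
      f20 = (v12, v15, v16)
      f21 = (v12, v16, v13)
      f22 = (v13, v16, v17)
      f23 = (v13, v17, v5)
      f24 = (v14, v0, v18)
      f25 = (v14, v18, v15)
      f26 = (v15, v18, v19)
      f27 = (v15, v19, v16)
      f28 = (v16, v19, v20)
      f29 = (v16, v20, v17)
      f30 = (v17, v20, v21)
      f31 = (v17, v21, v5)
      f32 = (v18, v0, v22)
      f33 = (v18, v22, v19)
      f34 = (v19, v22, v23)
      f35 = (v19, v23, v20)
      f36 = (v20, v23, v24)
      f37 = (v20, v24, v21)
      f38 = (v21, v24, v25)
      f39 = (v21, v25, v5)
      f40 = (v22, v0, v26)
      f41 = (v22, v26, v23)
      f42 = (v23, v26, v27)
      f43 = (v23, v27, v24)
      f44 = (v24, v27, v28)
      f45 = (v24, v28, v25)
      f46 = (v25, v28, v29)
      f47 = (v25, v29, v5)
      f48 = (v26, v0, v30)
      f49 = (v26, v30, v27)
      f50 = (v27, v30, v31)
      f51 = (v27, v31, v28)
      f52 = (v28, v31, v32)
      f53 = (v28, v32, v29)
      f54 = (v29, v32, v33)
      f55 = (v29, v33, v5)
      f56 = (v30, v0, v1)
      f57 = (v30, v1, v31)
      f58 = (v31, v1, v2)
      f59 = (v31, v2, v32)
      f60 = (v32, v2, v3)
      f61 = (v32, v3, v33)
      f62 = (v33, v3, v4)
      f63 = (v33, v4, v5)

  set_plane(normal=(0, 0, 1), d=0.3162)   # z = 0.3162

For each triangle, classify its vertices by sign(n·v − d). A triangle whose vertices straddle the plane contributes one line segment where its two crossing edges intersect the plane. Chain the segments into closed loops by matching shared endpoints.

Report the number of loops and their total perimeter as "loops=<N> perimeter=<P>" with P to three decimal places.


loops=1 perimeter=5.935

Straddling triangles (16 of 64):
  (v3,v8,v4) [--+] → (0.685731, 0.684555, 0.3162)–(0.969373, 0, 0.3162)  len=0.7410
  (v4,v8,v9) [+-+] → (0.685731, 0.684555, 0.3162)–(0.685386, 0.685386, 0.3162)  len=0.0009
  (v8,v12,v9) [--+] → (0.000831176, 0.969029, 0.3162)–(0.685386, 0.685386, 0.3162)  len=0.7410
  (v9,v12,v13) [+-+] → (0.000831176, 0.969029, 0.3162)–(0, 0.969373, 0.3162)  len=0.0009
  (v12,v16,v13) [--+] → (-0.684555, 0.685731, 0.3162)–(0, 0.969373, 0.3162)  len=0.7410
  (v13,v16,v17) [+-+] → (-0.684555, 0.685731, 0.3162)–(-0.685386, 0.685386, 0.3162)  len=0.0009
  (v16,v20,v17) [--+] → (-0.969029, 0.000831176, 0.3162)–(-0.685386, 0.685386, 0.3162)  len=0.7410
  (v17,v20,v21) [+-+] → (-0.969029, 0.000831176, 0.3162)–(-0.969373, 0, 0.3162)  len=0.0009
  (v20,v24,v21) [--+] → (-0.685731, -0.684555, 0.3162)–(-0.969373, 0, 0.3162)  len=0.7410
  (v21,v24,v25) [+-+] → (-0.685731, -0.684555, 0.3162)–(-0.685386, -0.685386, 0.3162)  len=0.0009
  (v24,v28,v25) [--+] → (-0.000831176, -0.969029, 0.3162)–(-0.685386, -0.685386, 0.3162)  len=0.7410
  (v25,v28,v29) [+-+] → (-0.000831176, -0.969029, 0.3162)–(0, -0.969373, 0.3162)  len=0.0009
  (v28,v32,v29) [--+] → (0.684555, -0.685731, 0.3162)–(0, -0.969373, 0.3162)  len=0.7410
  (v29,v32,v33) [+-+] → (0.684555, -0.685731, 0.3162)–(0.685386, -0.685386, 0.3162)  len=0.0009
  (v32,v3,v33) [--+] → (0.969029, -0.000831176, 0.3162)–(0.685386, -0.685386, 0.3162)  len=0.7410
  (v33,v3,v4) [+-+] → (0.969029, -0.000831176, 0.3162)–(0.969373, 0, 0.3162)  len=0.0009

Chained into 1 loop(s):
  loop 1: 16 segments, perimeter = 5.9351
Total perimeter = 5.935
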